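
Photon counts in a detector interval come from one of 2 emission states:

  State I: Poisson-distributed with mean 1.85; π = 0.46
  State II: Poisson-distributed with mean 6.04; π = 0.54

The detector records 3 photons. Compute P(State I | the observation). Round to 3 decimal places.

By Bayes' theorem, P(k | x) = π_k f_k(x) / Σ_j π_j f_j(x).
Evaluate each component's likelihood at the observed value:
  p_I = e^(−1.85)·1.85^3/3! = 0.165928
  p_II = e^(−6.04)·6.04^3/3! = 0.0874623
Multiply by the mixture weights:
  π_I·p_I = 0.46 × 0.165928 = 0.0763268
  π_II·p_II = 0.54 × 0.0874623 = 0.0472296
Evidence: 0.0763268 + 0.0472296 = 0.123556
So the posterior for State I is 0.0763268 / 0.123556 ≈ 0.618.

0.618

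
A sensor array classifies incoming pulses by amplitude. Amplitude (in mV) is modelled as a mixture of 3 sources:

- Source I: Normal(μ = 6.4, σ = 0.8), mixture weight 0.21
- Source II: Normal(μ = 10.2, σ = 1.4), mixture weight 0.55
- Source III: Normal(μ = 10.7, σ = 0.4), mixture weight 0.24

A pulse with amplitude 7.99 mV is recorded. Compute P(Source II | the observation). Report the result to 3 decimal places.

P(component k | x) = π_k·f_k(x) / marginal(x), where marginal(x) = Σ_j π_j·f_j(x).
Evaluate each component's likelihood at the observed value:
  p_I = 0.0691918
  p_II = 0.0819739
  p_III = 1.07561e-10
Weight by the priors:
  π_I·p_I = 0.21 × 0.0691918 = 0.0145303
  π_II·p_II = 0.55 × 0.0819739 = 0.0450856
  π_III·p_III = 0.24 × 1.07561e-10 = 2.58147e-11
Sum: 0.0145303 + 0.0450856 + 2.58147e-11 = 0.0596159
So the posterior for Source II is 0.0450856 / 0.0596159 ≈ 0.756.

0.756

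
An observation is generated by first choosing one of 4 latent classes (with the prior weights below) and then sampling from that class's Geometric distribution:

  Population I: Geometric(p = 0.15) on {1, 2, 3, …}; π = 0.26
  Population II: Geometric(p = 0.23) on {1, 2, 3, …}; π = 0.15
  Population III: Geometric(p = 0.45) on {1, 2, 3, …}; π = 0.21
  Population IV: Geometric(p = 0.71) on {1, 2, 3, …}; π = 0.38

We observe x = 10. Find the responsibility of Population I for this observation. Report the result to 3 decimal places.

Posterior ∝ prior × likelihood, so P(k | x) ∝ w_k f_k(x); normalise over all components.
Geometric probabilities:
  f_I = 0.0347425
  f_II = 0.0218849
  f_III = 0.00207241
  f_IV = 1.03001e-05
Unnormalised posteriors:
  w_I·f_I = 0.26 × 0.0347425 = 0.00903306
  w_II·f_II = 0.15 × 0.0218849 = 0.00328273
  w_III·f_III = 0.21 × 0.00207241 = 0.000435207
  w_IV·f_IV = 0.38 × 1.03001e-05 = 3.91403e-06
Sum: 0.00903306 + 0.00328273 + 0.000435207 + 3.91403e-06 = 0.0127549
P(Population I | x) ≈ 0.708

0.708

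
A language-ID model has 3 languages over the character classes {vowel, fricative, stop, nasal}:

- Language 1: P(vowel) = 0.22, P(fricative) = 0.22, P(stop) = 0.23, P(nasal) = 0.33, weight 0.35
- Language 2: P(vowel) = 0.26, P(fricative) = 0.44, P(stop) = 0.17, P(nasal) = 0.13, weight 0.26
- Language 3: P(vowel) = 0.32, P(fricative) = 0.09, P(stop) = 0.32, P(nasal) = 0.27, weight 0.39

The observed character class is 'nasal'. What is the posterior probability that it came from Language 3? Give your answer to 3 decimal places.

By Bayes' theorem, P(k | x) = π_k f_k(x) / Σ_j π_j f_j(x).
Categorical probabilities:
  L_1 = P(nasal | comp) = 0.33
  L_2 = P(nasal | comp) = 0.13
  L_3 = P(nasal | comp) = 0.27
Weight by the priors:
  π_1·L_1 = 0.35 × 0.33 = 0.1155
  π_2·L_2 = 0.26 × 0.13 = 0.0338
  π_3·L_3 = 0.39 × 0.27 = 0.1053
Denominator: 0.1155 + 0.0338 + 0.1053 = 0.2546
P(Language 3 | the observation) = 0.1053 / 0.2546 ≈ 0.414

0.414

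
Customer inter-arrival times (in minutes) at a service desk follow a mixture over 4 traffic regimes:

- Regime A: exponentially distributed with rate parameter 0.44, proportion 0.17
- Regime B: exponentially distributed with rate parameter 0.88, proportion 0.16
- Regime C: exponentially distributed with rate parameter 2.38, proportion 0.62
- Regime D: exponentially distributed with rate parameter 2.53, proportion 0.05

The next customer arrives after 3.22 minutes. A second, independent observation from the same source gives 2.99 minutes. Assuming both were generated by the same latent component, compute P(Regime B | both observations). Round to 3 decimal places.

0.197

Posterior ∝ prior × likelihood, so P(k | x) ∝ π_k f_k(x); normalise over all components.
Since both observations come from the same component, the likelihood for component k is f_k(x₁)·f_k(x₂).
  p_A = [0.44·e^(−0.44·3.22) = 0.44·e^(−1.4168) = 0.106695] × [0.118058] = 0.0125962
  p_B = [0.88·e^(−0.88·3.22) = 0.88·e^(−2.8336) = 0.0517447] × [0.063353] = 0.00327818
  p_C = [2.38·e^(−2.38·3.22) = 2.38·e^(−7.6636) = 0.00111768] × [0.00193219] = 2.15958e-06
  p_D = [2.53·e^(−2.53·3.22) = 2.53·e^(−8.1466) = 0.000732988] × [0.00131164] = 9.61413e-07
Prior × likelihood for each component:
  π_A·p_A = 0.17 × 0.0125962 = 0.00214135
  π_B·p_B = 0.16 × 0.00327818 = 0.000524509
  π_C·p_C = 0.62 × 2.15958e-06 = 1.33894e-06
  π_D·p_D = 0.05 × 9.61413e-07 = 4.80707e-08
Evidence: 0.00214135 + 0.000524509 + 1.33894e-06 + 4.80707e-08 = 0.00266725
So the posterior for Regime B is 0.000524509 / 0.00266725 ≈ 0.197.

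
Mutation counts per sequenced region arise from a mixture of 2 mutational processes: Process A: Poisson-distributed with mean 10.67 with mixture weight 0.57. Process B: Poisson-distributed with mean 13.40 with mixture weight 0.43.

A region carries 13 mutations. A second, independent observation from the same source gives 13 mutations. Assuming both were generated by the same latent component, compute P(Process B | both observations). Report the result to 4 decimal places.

P(component k | x) = π_k·f_k(x) / marginal(x), where marginal(x) = Σ_j π_j·f_j(x).
Since both observations come from the same component, the likelihood for component k is f_k(x₁)·f_k(x₂).
  f_A = [e^(−10.67)·10.67^13/13! = 0.0866832] × [0.0866832] = 0.00751398
  f_B = [e^(−13.40)·13.40^13/13! = 0.109279] × [0.109279] = 0.0119419
Weight by the priors:
  π_A·f_A = 0.57 × 0.00751398 = 0.00428297
  π_B·f_B = 0.43 × 0.0119419 = 0.005135
Sum: 0.00428297 + 0.005135 = 0.00941797
Responsibility of Process B: 0.005135 / 0.00941797 ≈ 0.5452

0.5452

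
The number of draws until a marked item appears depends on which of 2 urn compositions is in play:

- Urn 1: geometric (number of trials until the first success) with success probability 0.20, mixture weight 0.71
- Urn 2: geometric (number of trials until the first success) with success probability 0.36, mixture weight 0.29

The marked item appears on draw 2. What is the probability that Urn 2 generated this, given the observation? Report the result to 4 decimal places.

P(component k | x) = w_k·f_k(x) / marginal(x), where marginal(x) = Σ_j w_j·f_j(x).
Component likelihoods at x = 2:
  f_1 = 0.20·(1−0.20)^1 = 0.20·0.8 = 0.16
  f_2 = 0.36·(1−0.36)^1 = 0.36·0.64 = 0.2304
Weight by the priors:
  w_1·f_1 = 0.71 × 0.16 = 0.1136
  w_2·f_2 = 0.29 × 0.2304 = 0.066816
Sum: 0.1136 + 0.066816 = 0.180416
P(Urn 2 | 2) = 0.066816 / 0.180416 ≈ 0.3703

0.3703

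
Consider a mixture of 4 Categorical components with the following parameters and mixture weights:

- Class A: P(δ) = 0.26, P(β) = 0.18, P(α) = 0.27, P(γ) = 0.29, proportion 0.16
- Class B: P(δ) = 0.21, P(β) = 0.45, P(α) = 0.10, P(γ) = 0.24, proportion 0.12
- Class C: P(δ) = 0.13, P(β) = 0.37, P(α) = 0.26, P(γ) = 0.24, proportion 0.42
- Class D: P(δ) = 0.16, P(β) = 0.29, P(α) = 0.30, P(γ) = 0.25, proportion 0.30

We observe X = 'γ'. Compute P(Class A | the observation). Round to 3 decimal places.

By Bayes' theorem, P(k | x) = P(Z=k) f_k(x) / Σ_j P(Z=j) f_j(x).
Evaluate each component's likelihood at the observed value:
  L_A = P(γ | comp) = 0.29
  L_B = P(γ | comp) = 0.24
  L_C = P(γ | comp) = 0.24
  L_D = P(γ | comp) = 0.25
Prior × likelihood for each component:
  P(Z=A)·L_A = 0.16 × 0.29 = 0.0464
  P(Z=B)·L_B = 0.12 × 0.24 = 0.0288
  P(Z=C)·L_C = 0.42 × 0.24 = 0.1008
  P(Z=D)·L_D = 0.30 × 0.25 = 0.075
Marginal: 0.0464 + 0.0288 + 0.1008 + 0.075 = 0.251
P(Class A | data) ≈ 0.185

0.185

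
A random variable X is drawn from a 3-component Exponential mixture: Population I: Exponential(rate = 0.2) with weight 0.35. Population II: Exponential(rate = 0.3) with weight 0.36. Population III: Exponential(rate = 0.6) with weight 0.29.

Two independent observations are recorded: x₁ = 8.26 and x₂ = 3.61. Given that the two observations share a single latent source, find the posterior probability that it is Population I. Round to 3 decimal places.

By Bayes' theorem, P(k | x) = π_k f_k(x) / Σ_j π_j f_j(x).
Since both observations come from the same component, the likelihood for component k is f_k(x₁)·f_k(x₂).
  p_I = [0.0383332] × [0.0971559] = 0.0037243
  p_II = [0.0251733] × [0.101573] = 0.00255694
  p_III = [0.00422462] × [0.0687811] = 0.000290574
Multiply by the mixture weights:
  π_I·p_I = 0.35 × 0.0037243 = 0.00130351
  π_II·p_II = 0.36 × 0.00255694 = 0.000920497
  π_III·p_III = 0.29 × 0.000290574 = 8.42665e-05
Normaliser: 0.00130351 + 0.000920497 + 8.42665e-05 = 0.00230827
P(Population I | x) ≈ 0.565

0.565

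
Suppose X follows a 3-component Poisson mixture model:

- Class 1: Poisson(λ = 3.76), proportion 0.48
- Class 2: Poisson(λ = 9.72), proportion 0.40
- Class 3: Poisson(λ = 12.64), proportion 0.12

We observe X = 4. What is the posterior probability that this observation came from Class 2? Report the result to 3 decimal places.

0.087

Apply Bayes' rule: the posterior for each component is proportional to its prior times its likelihood at x.
Evaluate each component's likelihood at the observed value:
  p_1 = 0.193907
  p_2 = 0.0223415
  p_3 = 0.00344584
Prior × likelihood for each component:
  π_1·p_1 = 0.48 × 0.193907 = 0.0930752
  π_2·p_2 = 0.40 × 0.0223415 = 0.00893658
  π_3·p_3 = 0.12 × 0.00344584 = 0.000413501
Evidence: 0.0930752 + 0.00893658 + 0.000413501 = 0.102425
P(Class 2 | 4) ≈ 0.087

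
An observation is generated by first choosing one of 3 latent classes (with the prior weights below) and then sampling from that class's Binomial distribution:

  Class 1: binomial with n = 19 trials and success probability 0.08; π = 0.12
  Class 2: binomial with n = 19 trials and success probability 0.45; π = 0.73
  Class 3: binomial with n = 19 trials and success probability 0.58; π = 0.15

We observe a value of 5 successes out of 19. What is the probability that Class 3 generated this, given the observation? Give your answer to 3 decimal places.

0.016

Apply Bayes' rule: the posterior for each component is proportional to its prior times its likelihood at x.
Binomial probabilities:
  p_1 = 0.0118573
  p_2 = 0.0497331
  p_3 = 0.00405635
Prior × likelihood for each component:
  w_1·p_1 = 0.12 × 0.0118573 = 0.00142287
  w_2·p_2 = 0.73 × 0.0497331 = 0.0363051
  w_3·p_3 = 0.15 × 0.00405635 = 0.000608452
Marginal: 0.00142287 + 0.0363051 + 0.000608452 = 0.0383365
Responsibility of Class 3: 0.000608452 / 0.0383365 ≈ 0.016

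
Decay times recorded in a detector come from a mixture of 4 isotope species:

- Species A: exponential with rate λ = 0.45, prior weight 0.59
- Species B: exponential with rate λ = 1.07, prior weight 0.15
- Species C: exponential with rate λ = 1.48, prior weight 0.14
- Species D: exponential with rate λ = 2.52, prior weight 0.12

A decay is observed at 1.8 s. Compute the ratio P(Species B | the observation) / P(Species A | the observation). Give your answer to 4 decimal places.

0.1980

The posterior odds equal the prior odds times the likelihood ratio: (π_i/π_j)·(f_i(x)/f_j(x)).
Evaluate each component's likelihood at the observed value:
  p_A = 0.200186
  p_B = 0.155931
  p_C = 0.10311
  p_D = 0.0270048
0.0233897 / 0.11811 ≈ 0.1980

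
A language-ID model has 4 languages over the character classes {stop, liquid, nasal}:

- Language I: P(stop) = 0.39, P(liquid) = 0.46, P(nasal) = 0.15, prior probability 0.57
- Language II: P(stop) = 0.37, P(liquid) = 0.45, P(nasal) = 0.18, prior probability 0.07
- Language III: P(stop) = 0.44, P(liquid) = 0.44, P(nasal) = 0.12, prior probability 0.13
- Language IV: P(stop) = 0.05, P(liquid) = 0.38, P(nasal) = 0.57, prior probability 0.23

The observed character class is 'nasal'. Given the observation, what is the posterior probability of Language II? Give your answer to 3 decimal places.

The responsibility of component k is π_k f_k(x) divided by Σ_j π_j f_j(x).
Component likelihoods at x = 'nasal':
  f_I = 0.15
  f_II = 0.18
  f_III = 0.12
  f_IV = 0.57
Prior × likelihood for each component:
  π_I·f_I = 0.57 × 0.15 = 0.0855
  π_II·f_II = 0.07 × 0.18 = 0.0126
  π_III·f_III = 0.13 × 0.12 = 0.0156
  π_IV·f_IV = 0.23 × 0.57 = 0.1311
Normaliser: 0.0855 + 0.0126 + 0.0156 + 0.1311 = 0.2448
P(Language II | 'nasal') = 0.0126 / 0.2448 ≈ 0.051

0.051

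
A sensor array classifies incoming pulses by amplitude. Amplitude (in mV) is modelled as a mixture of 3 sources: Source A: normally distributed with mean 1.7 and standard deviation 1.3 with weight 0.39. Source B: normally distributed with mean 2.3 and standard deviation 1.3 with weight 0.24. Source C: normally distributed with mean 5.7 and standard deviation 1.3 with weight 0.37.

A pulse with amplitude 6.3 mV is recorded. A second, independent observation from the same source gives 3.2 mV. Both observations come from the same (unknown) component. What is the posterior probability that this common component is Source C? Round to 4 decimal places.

The responsibility of component k is π_k f_k(x) divided by Σ_j π_j f_j(x).
Since both observations come from the same component, the likelihood for component k is f_k(x₁)·f_k(x₂).
  p_A = [0.000586312] × [0.157712] = 9.24686e-05
  p_B = [0.00269858] × [0.241485] = 0.000651666
  p_C = [0.275874] × [0.0482956] = 0.0133235
Multiply by the mixture weights:
  π_A·p_A = 0.39 × 9.24686e-05 = 3.60628e-05
  π_B·p_B = 0.24 × 0.000651666 = 0.0001564
  π_C·p_C = 0.37 × 0.0133235 = 0.00492969
Denominator: 3.60628e-05 + 0.0001564 + 0.00492969 = 0.00512215
So the posterior for Source C is 0.00492969 / 0.00512215 ≈ 0.9624.

0.9624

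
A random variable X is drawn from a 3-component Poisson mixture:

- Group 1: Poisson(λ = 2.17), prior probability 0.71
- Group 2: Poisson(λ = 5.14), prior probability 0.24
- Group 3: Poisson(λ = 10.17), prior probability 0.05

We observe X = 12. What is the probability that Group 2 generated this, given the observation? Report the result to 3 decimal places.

0.169

Posterior ∝ prior × likelihood, so P(k | x) ∝ π_k f_k(x); normalise over all components.
Poisson probabilities:
  L_1 = 2.59873e-06
  L_2 = 0.0041586
  L_3 = 0.0978903
Prior × likelihood for each component:
  π_1·L_1 = 0.71 × 2.59873e-06 = 1.8451e-06
  π_2·L_2 = 0.24 × 0.0041586 = 0.000998063
  π_3·L_3 = 0.05 × 0.0978903 = 0.00489451
Denominator: 1.8451e-06 + 0.000998063 + 0.00489451 = 0.00589442
So the posterior for Group 2 is 0.000998063 / 0.00589442 ≈ 0.169.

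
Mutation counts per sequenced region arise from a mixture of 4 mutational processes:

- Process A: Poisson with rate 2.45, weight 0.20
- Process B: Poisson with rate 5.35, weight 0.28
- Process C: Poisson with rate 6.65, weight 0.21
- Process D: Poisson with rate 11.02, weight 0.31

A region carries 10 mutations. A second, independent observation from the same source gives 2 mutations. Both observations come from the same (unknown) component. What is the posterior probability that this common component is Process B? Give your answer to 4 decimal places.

0.5392

Posterior ∝ prior × likelihood, so P(k | x) ∝ π_k f_k(x); normalise over all components.
Since both observations come from the same component, the likelihood for component k is f_k(x₁)·f_k(x₂).
  p_A = [e^(−2.45)·2.45^10/10! = 0.0001853] × [0.258989] = 4.79907e-05
  p_B = [e^(−5.35)·5.35^10/10! = 0.0251362] × [0.067952] = 0.00170805
  p_C = [e^(−6.65)·6.65^10/10! = 0.0603108] × [0.0286124] = 0.00172564
  p_D = [e^(−11.02)·11.02^10/10! = 0.119159] × [0.000994049] = 0.00011845
Unnormalised posteriors:
  π_A·p_A = 0.20 × 4.79907e-05 = 9.59814e-06
  π_B·p_B = 0.28 × 0.00170805 = 0.000478255
  π_C·p_C = 0.21 × 0.00172564 = 0.000362384
  π_D·p_D = 0.31 × 0.00011845 = 3.67196e-05
Evidence: 9.59814e-06 + 0.000478255 + 0.000362384 + 3.67196e-05 = 0.000886957
P(Process B | x₁, x₂) ≈ 0.5392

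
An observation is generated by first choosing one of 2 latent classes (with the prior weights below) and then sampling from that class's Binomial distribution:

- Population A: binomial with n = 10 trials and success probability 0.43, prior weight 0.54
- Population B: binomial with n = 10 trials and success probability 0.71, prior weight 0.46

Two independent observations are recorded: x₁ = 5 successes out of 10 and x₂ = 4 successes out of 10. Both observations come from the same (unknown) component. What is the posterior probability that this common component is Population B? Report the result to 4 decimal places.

By Bayes' theorem, P(k | x) = π_k f_k(x) / Σ_j π_j f_j(x).
Since both observations come from the same component, the likelihood for component k is f_k(x₁)·f_k(x₂).
  p_A = [0.222904] × [0.246231] = 0.0548857
  p_B = [0.0932572] × [0.0317425] = 0.00296021
Multiply by the mixture weights:
  π_A·p_A = 0.54 × 0.0548857 = 0.0296383
  π_B·p_B = 0.46 × 0.00296021 = 0.0013617
Evidence: 0.0296383 + 0.0013617 = 0.031
P(Population B | x₁, x₂) ≈ 0.0439

0.0439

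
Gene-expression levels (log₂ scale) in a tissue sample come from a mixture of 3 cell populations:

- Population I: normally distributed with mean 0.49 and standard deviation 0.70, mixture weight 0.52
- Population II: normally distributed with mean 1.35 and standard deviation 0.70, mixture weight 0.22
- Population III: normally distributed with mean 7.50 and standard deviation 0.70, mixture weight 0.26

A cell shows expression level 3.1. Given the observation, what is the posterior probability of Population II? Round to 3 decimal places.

0.951

P(component k | x) = w_k·f_k(x) / marginal(x), where marginal(x) = Σ_j w_j·f_j(x).
Component likelihoods at x = 3.1:
  f_I = (1/(0.70·√(2π)))·exp(−(3.1−0.49)²/(2·0.70²)) = 0.569918·exp(-6.95112) = 0.00054573
  f_II = (1/(0.70·√(2π)))·exp(−(3.1−1.35)²/(2·0.70²)) = 0.569918·exp(-3.12500) = 0.0250404
  f_III = (1/(0.70·√(2π)))·exp(−(3.1−7.50)²/(2·0.70²)) = 0.569918·exp(-19.75510) = 1.50065e-09
Multiply by the mixture weights:
  w_I·f_I = 0.52 × 0.00054573 = 0.00028378
  w_II·f_II = 0.22 × 0.0250404 = 0.00550889
  w_III·f_III = 0.26 × 1.50065e-09 = 3.9017e-10
Sum: 0.00028378 + 0.00550889 + 3.9017e-10 = 0.00579267
So the posterior for Population II is 0.00550889 / 0.00579267 ≈ 0.951.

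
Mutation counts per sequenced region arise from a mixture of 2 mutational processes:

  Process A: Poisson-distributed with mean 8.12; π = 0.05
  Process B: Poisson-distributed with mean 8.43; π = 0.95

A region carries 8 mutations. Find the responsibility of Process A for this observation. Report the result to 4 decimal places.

0.0505

The responsibility of component k is w_k f_k(x) divided by Σ_j w_j f_j(x).
Component likelihoods at x = 8 mutations:
  p_A = 0.139462
  p_B = 0.138038
Prior × likelihood for each component:
  w_A·p_A = 0.05 × 0.139462 = 0.00697311
  w_B·p_B = 0.95 × 0.138038 = 0.131136
Sum: 0.00697311 + 0.131136 = 0.138109
P(Process A | x) = 0.00697311 / 0.138109 ≈ 0.0505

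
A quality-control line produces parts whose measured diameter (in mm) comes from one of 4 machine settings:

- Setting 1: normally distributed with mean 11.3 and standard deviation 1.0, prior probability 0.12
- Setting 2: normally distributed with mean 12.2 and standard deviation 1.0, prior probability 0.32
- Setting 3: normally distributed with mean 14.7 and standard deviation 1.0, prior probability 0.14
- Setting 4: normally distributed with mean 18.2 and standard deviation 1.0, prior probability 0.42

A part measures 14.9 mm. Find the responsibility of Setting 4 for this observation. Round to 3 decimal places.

0.012

Apply Bayes' rule: the posterior for each component is proportional to its prior times its likelihood at x.
Component likelihoods at x = 14.9 mm:
  p_1 = (1/(1.0·√(2π)))·exp(−(14.9−11.3)²/(2·1.0²)) = 0.398942·exp(-6.48000) = 0.000611902
  p_2 = (1/(1.0·√(2π)))·exp(−(14.9−12.2)²/(2·1.0²)) = 0.398942·exp(-3.64500) = 0.0104209
  p_3 = (1/(1.0·√(2π)))·exp(−(14.9−14.7)²/(2·1.0²)) = 0.398942·exp(-0.02000) = 0.391043
  p_4 = (1/(1.0·√(2π)))·exp(−(14.9−18.2)²/(2·1.0²)) = 0.398942·exp(-5.44500) = 0.00172257
Multiply by the mixture weights:
  w_1·p_1 = 0.12 × 0.000611902 = 7.34282e-05
  w_2·p_2 = 0.32 × 0.0104209 = 0.0033347
  w_3·p_3 = 0.14 × 0.391043 = 0.054746
  w_4·p_4 = 0.42 × 0.00172257 = 0.000723479
Evidence: 7.34282e-05 + 0.0033347 + 0.054746 + 0.000723479 = 0.0588776
P(Setting 4 | x) ≈ 0.012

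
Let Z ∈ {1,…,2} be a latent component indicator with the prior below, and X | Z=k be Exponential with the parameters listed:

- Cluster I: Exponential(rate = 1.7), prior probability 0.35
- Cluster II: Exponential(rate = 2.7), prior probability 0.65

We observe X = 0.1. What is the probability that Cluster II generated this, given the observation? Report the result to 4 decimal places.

0.7274

P(component k | x) = P(Z=k)·f_k(x) / marginal(x), where marginal(x) = Σ_j P(Z=j)·f_j(x).
Exponential densities:
  p_I = 1.7·e^(−1.7·0.1) = 1.7·e^(−0.1700) = 1.43423
  p_II = 2.7·e^(−2.7·0.1) = 2.7·e^(−0.2700) = 2.06112
Weight by the priors:
  P(Z=I)·p_I = 0.35 × 1.43423 = 0.501981
  P(Z=II)·p_II = 0.65 × 2.06112 = 1.33973
Sum: 0.501981 + 1.33973 = 1.84171
Responsibility of Cluster II: 1.33973 / 1.84171 ≈ 0.7274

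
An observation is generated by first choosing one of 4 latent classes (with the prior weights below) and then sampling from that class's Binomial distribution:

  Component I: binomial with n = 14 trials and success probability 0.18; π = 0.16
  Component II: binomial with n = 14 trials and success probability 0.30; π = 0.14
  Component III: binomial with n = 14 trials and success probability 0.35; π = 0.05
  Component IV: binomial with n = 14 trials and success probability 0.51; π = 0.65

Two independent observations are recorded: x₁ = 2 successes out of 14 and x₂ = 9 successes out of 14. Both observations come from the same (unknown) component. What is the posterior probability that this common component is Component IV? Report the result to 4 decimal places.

0.6965

By Bayes' theorem, P(k | x) = P(Z=k) f_k(x) / Σ_j P(Z=j) f_j(x).
Since both observations come from the same component, the likelihood for component k is f_k(x₁)·f_k(x₂).
  p_I = [C(14,2)·0.18^2·0.82^12 = 91·0.0324·0.0924201 = 0.272491] × [0.000147226] = 4.01179e-05
  p_II = [C(14,2)·0.30^2·0.70^12 = 91·0.09·0.0138413 = 0.11336] × [0.00662286] = 0.000750768
  p_III = [C(14,2)·0.35^2·0.65^12 = 91·0.1225·0.00568801 = 0.0634071] × [0.0183081] = 0.00116086
  p_IV = [C(14,2)·0.51^2·0.49^12 = 91·0.2601·0.000191581 = 0.00453456] × [0.132001] = 0.000598564
Weight by the priors:
  P(Z=I)·p_I = 0.16 × 4.01179e-05 = 6.41887e-06
  P(Z=II)·p_II = 0.14 × 0.000750768 = 0.000105108
  P(Z=III)·p_III = 0.05 × 0.00116086 = 5.80432e-05
  P(Z=IV)·p_IV = 0.65 × 0.000598564 = 0.000389067
Denominator: 6.41887e-06 + 0.000105108 + 5.80432e-05 + 0.000389067 = 0.000558636
P(Component IV | x₁,x₂) = 0.000389067 / 0.000558636 ≈ 0.6965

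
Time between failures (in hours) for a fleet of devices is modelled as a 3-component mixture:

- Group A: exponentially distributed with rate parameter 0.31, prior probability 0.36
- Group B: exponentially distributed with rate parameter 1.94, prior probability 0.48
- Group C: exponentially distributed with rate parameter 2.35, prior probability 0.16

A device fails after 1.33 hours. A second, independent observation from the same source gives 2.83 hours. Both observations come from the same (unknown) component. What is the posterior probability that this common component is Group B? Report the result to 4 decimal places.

Apply Bayes' rule: the posterior for each component is proportional to its prior times its likelihood at x.
Since both observations come from the same component, the likelihood for component k is f_k(x₁)·f_k(x₂).
  p_A = [0.31·e^(−0.31·1.33) = 0.31·e^(−0.4123) = 0.205259] × [0.12893] = 0.0264641
  p_B = [1.94·e^(−1.94·1.33) = 1.94·e^(−2.5802) = 0.146972] × [0.00800642] = 0.00117672
  p_C = [2.35·e^(−2.35·1.33) = 2.35·e^(−3.1255) = 0.1032] × [0.00303943] = 0.00031367
Unnormalised posteriors:
  π_A·p_A = 0.36 × 0.0264641 = 0.00952708
  π_B·p_B = 0.48 × 0.00117672 = 0.000564826
  π_C·p_C = 0.16 × 0.00031367 = 5.01872e-05
Evidence: 0.00952708 + 0.000564826 + 5.01872e-05 = 0.0101421
P(Group B | x₁,x₂) ≈ 0.0557

0.0557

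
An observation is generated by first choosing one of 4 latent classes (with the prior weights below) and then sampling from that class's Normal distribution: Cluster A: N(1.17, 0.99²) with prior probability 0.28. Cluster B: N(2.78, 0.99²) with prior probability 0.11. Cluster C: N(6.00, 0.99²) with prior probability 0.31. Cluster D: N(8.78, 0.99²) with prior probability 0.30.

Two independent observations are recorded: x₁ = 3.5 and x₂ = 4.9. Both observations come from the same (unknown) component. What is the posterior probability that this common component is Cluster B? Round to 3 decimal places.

0.552

By Bayes' theorem, P(k | x) = P(Z=k) f_k(x) / Σ_j P(Z=j) f_j(x).
Since both observations come from the same component, the likelihood for component k is f_k(x₁)·f_k(x₂).
  L_A = [(1/(0.99·√(2π)))·exp(−(3.5−1.17)²/(2·0.99²)) = 0.402972·exp(-2.76956) = 0.025262] × [0.000333262] = 8.41887e-06
  L_B = [(1/(0.99·√(2π)))·exp(−(3.5−2.78)²/(2·0.99²)) = 0.402972·exp(-0.26446) = 0.309329] × [0.0406923] = 0.0125873
  L_C = [(1/(0.99·√(2π)))·exp(−(3.5−6.00)²/(2·0.99²)) = 0.402972·exp(-3.18845) = 0.0166168] × [0.217366] = 0.00361194
  L_D = [(1/(0.99·√(2π)))·exp(−(3.5−8.78)²/(2·0.99²)) = 0.402972·exp(-14.22222) = 2.68313e-07] × [0.000186157] = 4.99484e-11
Prior × likelihood for each component:
  P(Z=A)·L_A = 0.28 × 8.41887e-06 = 2.35728e-06
  P(Z=B)·L_B = 0.11 × 0.0125873 = 0.0013846
  P(Z=C)·L_C = 0.31 × 0.00361194 = 0.0011197
  P(Z=D)·L_D = 0.30 × 4.99484e-11 = 1.49845e-11
Evidence: 2.35728e-06 + 0.0013846 + 0.0011197 + 1.49845e-11 = 0.00250666
P(Cluster B | x₁,x₂) = 0.0013846 / 0.00250666 ≈ 0.552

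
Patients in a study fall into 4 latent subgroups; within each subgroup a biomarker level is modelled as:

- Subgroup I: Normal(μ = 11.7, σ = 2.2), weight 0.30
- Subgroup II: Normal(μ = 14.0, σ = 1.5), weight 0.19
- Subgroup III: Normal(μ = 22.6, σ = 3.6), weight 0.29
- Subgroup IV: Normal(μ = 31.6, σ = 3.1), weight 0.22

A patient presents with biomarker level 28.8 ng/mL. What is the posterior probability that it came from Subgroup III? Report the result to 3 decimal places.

0.279

Apply Bayes' rule: the posterior for each component is proportional to its prior times its likelihood at x.
Component likelihoods at x = 28.8 ng/mL:
  p_I = (1/(2.2·√(2π)))·exp(−(28.8−11.7)²/(2·2.2²)) = 0.181337·exp(-30.20764) = 1.37871e-14
  p_II = (1/(1.5·√(2π)))·exp(−(28.8−14.0)²/(2·1.5²)) = 0.265962·exp(-48.67556) = 1.92883e-22
  p_III = (1/(3.6·√(2π)))·exp(−(28.8−22.6)²/(2·3.6²)) = 0.110817·exp(-1.48302) = 0.02515
  p_IV = (1/(3.1·√(2π)))·exp(−(28.8−31.6)²/(2·3.1²)) = 0.128691·exp(-0.40791) = 0.0855847
Unnormalised posteriors:
  π_I·p_I = 0.30 × 1.37871e-14 = 4.13614e-15
  π_II·p_II = 0.19 × 1.92883e-22 = 3.66477e-23
  π_III·p_III = 0.29 × 0.02515 = 0.0072935
  π_IV·p_IV = 0.22 × 0.0855847 = 0.0188286
Denominator: 4.13614e-15 + 3.66477e-23 + 0.0072935 + 0.0188286 = 0.0261221
Responsibility of Subgroup III: 0.0072935 / 0.0261221 ≈ 0.279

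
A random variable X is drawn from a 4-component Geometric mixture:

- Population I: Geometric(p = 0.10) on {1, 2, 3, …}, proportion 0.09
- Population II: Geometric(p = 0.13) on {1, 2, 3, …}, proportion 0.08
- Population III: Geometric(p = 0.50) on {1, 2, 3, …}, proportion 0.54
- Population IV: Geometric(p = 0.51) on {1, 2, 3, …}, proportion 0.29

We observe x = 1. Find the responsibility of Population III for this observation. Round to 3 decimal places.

By Bayes' theorem, P(k | x) = P(Z=k) f_k(x) / Σ_j P(Z=j) f_j(x).
Component likelihoods at x = 1:
  L_I = 0.10·(1−0.10)^0 = 0.10·1 = 0.1
  L_II = 0.13·(1−0.13)^0 = 0.13·1 = 0.13
  L_III = 0.50·(1−0.50)^0 = 0.50·1 = 0.5
  L_IV = 0.51·(1−0.51)^0 = 0.51·1 = 0.51
Weight by the priors:
  P(Z=I)·L_I = 0.09 × 0.1 = 0.009
  P(Z=II)·L_II = 0.08 × 0.13 = 0.0104
  P(Z=III)·L_III = 0.54 × 0.5 = 0.27
  P(Z=IV)·L_IV = 0.29 × 0.51 = 0.1479
Denominator: 0.009 + 0.0104 + 0.27 + 0.1479 = 0.4373
So the posterior for Population III is 0.27 / 0.4373 ≈ 0.617.

0.617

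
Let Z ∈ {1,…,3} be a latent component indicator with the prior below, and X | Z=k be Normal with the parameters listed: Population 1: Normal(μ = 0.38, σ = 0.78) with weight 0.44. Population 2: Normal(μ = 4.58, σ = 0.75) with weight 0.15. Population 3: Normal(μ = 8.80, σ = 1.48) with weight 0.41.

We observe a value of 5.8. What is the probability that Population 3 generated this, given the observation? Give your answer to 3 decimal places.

P(component k | x) = π_k·f_k(x) / marginal(x), where marginal(x) = Σ_j π_j·f_j(x).
Normal densities:
  f_1 = (1/(0.78·√(2π)))·exp(−(5.8−0.38)²/(2·0.78²)) = 0.511464·exp(-24.14234) = 1.67467e-11
  f_2 = (1/(0.75·√(2π)))·exp(−(5.8−4.58)²/(2·0.75²)) = 0.531923·exp(-1.32302) = 0.141667
  f_3 = (1/(1.48·√(2π)))·exp(−(5.8−8.80)²/(2·1.48²)) = 0.269556·exp(-2.05442) = 0.0345482
Weight by the priors:
  π_1·f_1 = 0.44 × 1.67467e-11 = 7.36856e-12
  π_2·f_2 = 0.15 × 0.141667 = 0.02125
  π_3·f_3 = 0.41 × 0.0345482 = 0.0141648
Marginal: 7.36856e-12 + 0.02125 + 0.0141648 = 0.0354148
Responsibility of Population 3: 0.0141648 / 0.0354148 ≈ 0.400

0.400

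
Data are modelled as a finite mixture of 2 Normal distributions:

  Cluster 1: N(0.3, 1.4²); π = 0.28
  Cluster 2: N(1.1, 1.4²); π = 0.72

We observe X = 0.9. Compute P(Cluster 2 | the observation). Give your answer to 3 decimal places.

Posterior ∝ prior × likelihood, so P(k | x) ∝ π_k f_k(x); normalise over all components.
Normal densities:
  L_1 = 0.259955
  L_2 = 0.282066
Multiply by the mixture weights:
  π_1·L_1 = 0.28 × 0.259955 = 0.0727873
  π_2·L_2 = 0.72 × 0.282066 = 0.203087
Sum: 0.0727873 + 0.203087 = 0.275875
Responsibility of Cluster 2: 0.203087 / 0.275875 ≈ 0.736

0.736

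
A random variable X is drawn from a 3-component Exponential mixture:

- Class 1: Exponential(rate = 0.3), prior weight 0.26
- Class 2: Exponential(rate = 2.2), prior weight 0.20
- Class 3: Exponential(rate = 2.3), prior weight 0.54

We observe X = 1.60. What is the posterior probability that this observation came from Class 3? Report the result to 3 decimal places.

The responsibility of component k is π_k f_k(x) divided by Σ_j π_j f_j(x).
Evaluate each component's likelihood at the observed value:
  p_1 = 0.185635
  p_2 = 0.0651188
  p_3 = 0.0580128
Unnormalised posteriors:
  π_1·p_1 = 0.26 × 0.185635 = 0.0482651
  π_2·p_2 = 0.20 × 0.0651188 = 0.0130238
  π_3·p_3 = 0.54 × 0.0580128 = 0.0313269
Normaliser: 0.0482651 + 0.0130238 + 0.0313269 = 0.0926158
So the posterior for Class 3 is 0.0313269 / 0.0926158 ≈ 0.338.

0.338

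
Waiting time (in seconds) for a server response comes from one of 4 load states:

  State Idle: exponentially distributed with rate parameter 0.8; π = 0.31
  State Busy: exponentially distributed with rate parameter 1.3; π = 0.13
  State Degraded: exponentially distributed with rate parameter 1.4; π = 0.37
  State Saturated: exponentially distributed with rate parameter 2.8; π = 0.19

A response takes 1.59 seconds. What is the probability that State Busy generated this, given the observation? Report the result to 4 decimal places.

P(component k | x) = π_k·f_k(x) / marginal(x), where marginal(x) = Σ_j π_j·f_j(x).
Evaluate each component's likelihood at the observed value:
  L_Idle = 0.224216
  L_Busy = 0.164534
  L_Degraded = 0.151143
  L_Saturated = 0.0326347
Prior × likelihood for each component:
  π_Idle·L_Idle = 0.31 × 0.224216 = 0.0695071
  π_Busy·L_Busy = 0.13 × 0.164534 = 0.0213895
  π_Degraded·L_Degraded = 0.37 × 0.151143 = 0.055923
  π_Saturated·L_Saturated = 0.19 × 0.0326347 = 0.00620058
Marginal: 0.0695071 + 0.0213895 + 0.055923 + 0.00620058 = 0.15302
P(State Busy | data) ≈ 0.1398

0.1398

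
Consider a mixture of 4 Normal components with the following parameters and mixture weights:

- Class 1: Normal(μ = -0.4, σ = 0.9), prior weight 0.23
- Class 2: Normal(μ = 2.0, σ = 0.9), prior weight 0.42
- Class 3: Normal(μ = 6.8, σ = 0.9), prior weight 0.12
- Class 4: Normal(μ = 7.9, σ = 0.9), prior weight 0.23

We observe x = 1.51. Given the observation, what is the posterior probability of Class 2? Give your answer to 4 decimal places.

The responsibility of component k is P(Z=k) f_k(x) divided by Σ_j P(Z=j) f_j(x).
Evaluate each component's likelihood at the observed value:
  L_1 = 0.0466309
  L_2 = 0.382209
  L_3 = 1.3951e-08
  L_4 = 5.01505e-12
Weight by the priors:
  P(Z=1)·L_1 = 0.23 × 0.0466309 = 0.0107251
  P(Z=2)·L_2 = 0.42 × 0.382209 = 0.160528
  P(Z=3)·L_3 = 0.12 × 1.3951e-08 = 1.67412e-09
  P(Z=4)·L_4 = 0.23 × 5.01505e-12 = 1.15346e-12
Sum: 0.0107251 + 0.160528 + 1.67412e-09 + 1.15346e-12 = 0.171253
Responsibility of Class 2: 0.160528 / 0.171253 ≈ 0.9374

0.9374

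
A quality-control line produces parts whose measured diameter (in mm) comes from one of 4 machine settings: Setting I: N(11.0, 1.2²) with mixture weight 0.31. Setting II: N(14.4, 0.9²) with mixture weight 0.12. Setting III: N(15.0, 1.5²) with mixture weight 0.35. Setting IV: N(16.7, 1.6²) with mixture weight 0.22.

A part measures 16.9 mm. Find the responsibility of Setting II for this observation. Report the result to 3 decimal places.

P(component k | x) = P(Z=k)·f_k(x) / marginal(x), where marginal(x) = Σ_j P(Z=j)·f_j(x).
Normal densities:
  p_I = 1.87282e-06
  p_II = 0.00935726
  p_III = 0.119239
  p_IV = 0.247399
Unnormalised posteriors:
  P(Z=I)·p_I = 0.31 × 1.87282e-06 = 5.80574e-07
  P(Z=II)·p_II = 0.12 × 0.00935726 = 0.00112287
  P(Z=III)·p_III = 0.35 × 0.119239 = 0.0417336
  P(Z=IV)·p_IV = 0.22 × 0.247399 = 0.0544277
Evidence: 5.80574e-07 + 0.00112287 + 0.0417336 + 0.0544277 = 0.0972848
So the posterior for Setting II is 0.00112287 / 0.0972848 ≈ 0.012.

0.012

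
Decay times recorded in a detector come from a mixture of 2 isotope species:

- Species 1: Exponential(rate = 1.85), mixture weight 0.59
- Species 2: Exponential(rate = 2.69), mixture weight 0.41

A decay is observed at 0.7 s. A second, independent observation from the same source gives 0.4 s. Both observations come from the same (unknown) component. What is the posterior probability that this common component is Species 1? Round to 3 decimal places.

The responsibility of component k is P(Z=k) f_k(x) divided by Σ_j P(Z=j) f_j(x).
Since both observations come from the same component, the likelihood for component k is f_k(x₁)·f_k(x₂).
  L_1 = [0.506711] × [0.882661] = 0.447254
  L_2 = [0.409238] × [0.917173] = 0.375342
Unnormalised posteriors:
  P(Z=1)·L_1 = 0.59 × 0.447254 = 0.26388
  P(Z=2)·L_2 = 0.41 × 0.375342 = 0.15389
Sum: 0.26388 + 0.15389 = 0.41777
P(Species 1 | x₁, x₂) = 0.26388 / 0.41777 ≈ 0.632

0.632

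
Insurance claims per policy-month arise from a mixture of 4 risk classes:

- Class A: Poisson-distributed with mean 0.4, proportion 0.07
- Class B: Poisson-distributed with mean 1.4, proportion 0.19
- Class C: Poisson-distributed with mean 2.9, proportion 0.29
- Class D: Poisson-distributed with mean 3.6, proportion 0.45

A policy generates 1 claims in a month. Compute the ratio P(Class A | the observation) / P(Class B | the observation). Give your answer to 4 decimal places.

The posterior odds equal the prior odds times the likelihood ratio: (w_i/w_j)·(f_i(x)/f_j(x)).
Poisson probabilities:
  p_A = 0.268128
  p_B = 0.345236
  p_C = 0.159567
  p_D = 0.0983654
0.018769 / 0.0655948 ≈ 0.2861

0.2861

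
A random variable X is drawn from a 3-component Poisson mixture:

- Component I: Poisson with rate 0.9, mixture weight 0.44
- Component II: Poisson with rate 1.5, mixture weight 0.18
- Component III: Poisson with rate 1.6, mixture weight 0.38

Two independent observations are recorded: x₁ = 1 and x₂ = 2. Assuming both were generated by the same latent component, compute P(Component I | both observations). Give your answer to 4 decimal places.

0.3614

Apply Bayes' rule: the posterior for each component is proportional to its prior times its likelihood at x.
Since both observations come from the same component, the likelihood for component k is f_k(x₁)·f_k(x₂).
  f_I = [e^(−0.9)·0.9^1/1! = 0.365913] × [0.164661] = 0.0602514
  f_II = [e^(−1.5)·1.5^1/1! = 0.334695] × [0.251021] = 0.0840157
  f_III = [e^(−1.6)·1.6^1/1! = 0.323034] × [0.258428] = 0.083481
Prior × likelihood for each component:
  π_I·f_I = 0.44 × 0.0602514 = 0.0265106
  π_II·f_II = 0.18 × 0.0840157 = 0.0151228
  π_III·f_III = 0.38 × 0.083481 = 0.0317228
Sum: 0.0265106 + 0.0151228 + 0.0317228 = 0.0733562
P(Component I | x₁, x₂) ≈ 0.3614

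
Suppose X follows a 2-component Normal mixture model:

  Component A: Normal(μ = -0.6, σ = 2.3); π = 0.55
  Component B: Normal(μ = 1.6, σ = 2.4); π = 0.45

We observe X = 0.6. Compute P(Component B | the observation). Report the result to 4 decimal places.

Apply Bayes' rule: the posterior for each component is proportional to its prior times its likelihood at x.
Normal densities:
  p_A = (1/(2.3·√(2π)))·exp(−(0.6−-0.6)²/(2·2.3²)) = 0.173453·exp(-0.13611) = 0.151381
  p_B = (1/(2.4·√(2π)))·exp(−(0.6−1.6)²/(2·2.4²)) = 0.166226·exp(-0.08681) = 0.152405
Prior × likelihood for each component:
  w_A·p_A = 0.55 × 0.151381 = 0.0832597
  w_B·p_B = 0.45 × 0.152405 = 0.0685823
Denominator: 0.0832597 + 0.0685823 = 0.151842
So the posterior for Component B is 0.0685823 / 0.151842 ≈ 0.4517.

0.4517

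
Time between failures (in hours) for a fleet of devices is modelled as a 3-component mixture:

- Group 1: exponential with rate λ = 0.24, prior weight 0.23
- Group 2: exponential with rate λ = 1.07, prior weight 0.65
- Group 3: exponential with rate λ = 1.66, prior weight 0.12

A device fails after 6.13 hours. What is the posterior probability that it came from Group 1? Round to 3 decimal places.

0.927

The responsibility of component k is π_k f_k(x) divided by Σ_j π_j f_j(x).
Evaluate each component's likelihood at the observed value:
  L_1 = 0.24·e^(−0.24·6.13) = 0.24·e^(−1.4712) = 0.0551159
  L_2 = 1.07·e^(−1.07·6.13) = 1.07·e^(−6.5591) = 0.00151636
  L_3 = 1.66·e^(−1.66·6.13) = 1.66·e^(−10.1758) = 6.32141e-05
Prior × likelihood for each component:
  π_1·L_1 = 0.23 × 0.0551159 = 0.0126767
  π_2·L_2 = 0.65 × 0.00151636 = 0.000985635
  π_3·L_3 = 0.12 × 6.32141e-05 = 7.5857e-06
Marginal: 0.0126767 + 0.000985635 + 7.5857e-06 = 0.0136699
Responsibility of Group 1: 0.0126767 / 0.0136699 ≈ 0.927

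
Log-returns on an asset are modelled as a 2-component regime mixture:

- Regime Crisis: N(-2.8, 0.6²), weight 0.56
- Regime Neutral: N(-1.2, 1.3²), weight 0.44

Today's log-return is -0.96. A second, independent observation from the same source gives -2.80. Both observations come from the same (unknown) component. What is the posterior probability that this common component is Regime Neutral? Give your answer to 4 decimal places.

Posterior ∝ prior × likelihood, so P(k | x) ∝ π_k f_k(x); normalise over all components.
Since both observations come from the same component, the likelihood for component k is f_k(x₁)·f_k(x₂).
  L_Crisis = [(1/(0.6·√(2π)))·exp(−(-0.96−-2.8)²/(2·0.6²)) = 0.664904·exp(-4.70222) = 0.00603406] × [0.664904] = 0.00401207
  L_Neutral = [(1/(1.3·√(2π)))·exp(−(-0.96−-1.2)²/(2·1.3²)) = 0.306879·exp(-0.01704) = 0.301693] × [0.143891] = 0.043411
Multiply by the mixture weights:
  π_Crisis·L_Crisis = 0.56 × 0.00401207 = 0.00224676
  π_Neutral·L_Neutral = 0.44 × 0.043411 = 0.0191008
Sum: 0.00224676 + 0.0191008 = 0.0213476
Responsibility of Regime Neutral: 0.0191008 / 0.0213476 ≈ 0.8948

0.8948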